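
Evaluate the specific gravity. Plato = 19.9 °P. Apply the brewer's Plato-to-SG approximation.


SG = 259/(259 − P)
SG = 259/(259 − 19.9)

1.0832


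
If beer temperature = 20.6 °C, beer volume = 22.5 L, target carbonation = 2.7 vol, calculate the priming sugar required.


residual = 14.695·(0.01821 + 0.09011·e^(−0.04·T));  sugar = (target − residual)·4.0·V
residual = 14.695·(0.01821 + 0.09011·e^(−0.04·20.6)) = 0.8485
sugar = (2.7 − 0.8485)·4.0·22.5

166.6375 g


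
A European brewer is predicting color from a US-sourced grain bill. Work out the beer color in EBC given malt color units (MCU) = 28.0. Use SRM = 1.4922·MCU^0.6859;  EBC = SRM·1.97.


SRM = 1.4922·28.0^0.6859 = 14.6701
EBC = 14.6701·1.97

28.9001 EBC


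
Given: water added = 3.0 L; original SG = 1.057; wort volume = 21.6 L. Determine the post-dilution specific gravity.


SG_new = 1 + (SG_old − 1)·V_old/(V_old + V_water)
pts = (1.057 − 1)·1000·21.6/(21.6 + 3.0) = 50.0488
SG_new = 1 + 50.0488/1000

1.0500


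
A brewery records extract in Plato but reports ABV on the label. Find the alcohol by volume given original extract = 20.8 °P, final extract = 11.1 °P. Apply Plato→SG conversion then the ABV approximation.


SG = 259/(259 − P);  ABV = (OG − FG)·131.25
OG = 259/(259 − 20.8) = 1.0873
FG = 259/(259 − 11.1) = 1.0448
ABV = (1.0873 − 1.0448)·131.25

5.5841 % ABV


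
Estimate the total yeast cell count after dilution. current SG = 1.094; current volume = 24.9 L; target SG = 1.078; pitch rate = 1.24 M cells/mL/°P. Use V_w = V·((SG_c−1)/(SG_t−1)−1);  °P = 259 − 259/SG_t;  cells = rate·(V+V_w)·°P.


V_w = 24.9·((1.094−1)/(1.078−1)−1) = 5.1077
V_final = 24.9 + 5.1077 = 30.0077
°P = 259 − 259/1.078 = 18.7403
cells = 1.24·30.0077·18.7403

697.3164 billion cells


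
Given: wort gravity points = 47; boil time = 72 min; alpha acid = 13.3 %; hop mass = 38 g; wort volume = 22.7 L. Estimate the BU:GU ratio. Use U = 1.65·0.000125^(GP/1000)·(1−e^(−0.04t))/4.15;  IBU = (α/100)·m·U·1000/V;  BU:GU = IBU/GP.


U = 1.65·0.000125^(47/1000)·(1−e^(−0.04·72))/4.15 = 0.2460
IBU = (13.3/100)·38·0.2460·1000/22.7 = 54.7659
BU:GU = 54.7659/47

1.1652


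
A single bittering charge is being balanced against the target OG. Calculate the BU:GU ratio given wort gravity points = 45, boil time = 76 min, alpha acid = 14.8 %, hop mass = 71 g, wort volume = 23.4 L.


U = 1.65·0.000125^(GP/1000)·(1−e^(−0.04t))/4.15;  IBU = (α/100)·m·U·1000/V;  BU:GU = IBU/GP
U = 1.65·0.000125^(45/1000)·(1−e^(−0.04·76))/4.15 = 0.2526
IBU = (14.8/100)·71·0.2526·1000/23.4 = 113.4523
BU:GU = 113.4523/45

2.5212


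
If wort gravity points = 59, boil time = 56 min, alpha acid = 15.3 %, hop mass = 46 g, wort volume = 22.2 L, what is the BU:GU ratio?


U = 1.65·0.000125^(GP/1000)·(1−e^(−0.04t))/4.15;  IBU = (α/100)·m·U·1000/V;  BU:GU = IBU/GP
U = 1.65·0.000125^(59/1000)·(1−e^(−0.04·56))/4.15 = 0.2091
IBU = (15.3/100)·46·0.2091·1000/22.2 = 66.2773
BU:GU = 66.2773/59

1.1233


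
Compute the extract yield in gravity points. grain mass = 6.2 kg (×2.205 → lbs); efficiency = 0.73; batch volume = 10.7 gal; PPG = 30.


points = lbs × PPG × eff / vol
lbs = 6.2 × 2.205 = 13.6710
points = 13.6710 × 30 × 0.73 / 10.7

27.9808 points


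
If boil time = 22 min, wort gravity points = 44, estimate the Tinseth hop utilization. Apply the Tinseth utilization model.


U = 1.65·0.000125^(GP/1000) · (1 − e^(−0.04·t))/4.15
bigness = 1.65·0.000125^(44/1000) = 1.1111
boil_factor = (1 − e^(−0.04·22))/4.15 = 0.1410
U = 1.1111 · 0.1410

0.1567


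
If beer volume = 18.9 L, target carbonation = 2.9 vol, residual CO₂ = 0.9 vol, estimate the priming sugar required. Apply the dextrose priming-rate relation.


sugar = (target − residual)·4.0·V
sugar = (2.9 − 0.9)·4.0·18.9

151.2000 g


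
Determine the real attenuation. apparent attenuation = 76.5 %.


RA = AA · 0.8192
RA = 76.5 · 0.8192

62.6688 %


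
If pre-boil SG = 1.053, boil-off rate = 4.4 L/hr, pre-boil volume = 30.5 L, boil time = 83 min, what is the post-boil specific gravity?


V_post = V_pre − rate·(t/60);  SG_post = 1 + (SG_pre−1)·V_pre/V_post
V_post = 30.5 − 4.4·(83/60) = 24.4133
SG_post = 1 + (1.053 − 1)·30.5/24.4133

1.0662


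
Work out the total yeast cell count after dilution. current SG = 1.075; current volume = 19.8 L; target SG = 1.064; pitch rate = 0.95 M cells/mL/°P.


V_w = V·((SG_c−1)/(SG_t−1)−1);  °P = 259 − 259/SG_t;  cells = rate·(V+V_w)·°P
V_w = 19.8·((1.075−1)/(1.064−1)−1) = 3.4031
V_final = 19.8 + 3.4031 = 23.2031
°P = 259 − 259/1.064 = 15.5789
cells = 0.95·23.2031·15.5789

343.4062 billion cells


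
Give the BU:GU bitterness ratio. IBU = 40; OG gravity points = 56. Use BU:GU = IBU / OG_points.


BU:GU = 40 / 56

0.7143


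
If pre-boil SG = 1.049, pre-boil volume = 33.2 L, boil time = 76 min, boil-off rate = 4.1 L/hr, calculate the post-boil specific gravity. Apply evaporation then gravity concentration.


V_post = V_pre − rate·(t/60);  SG_post = 1 + (SG_pre−1)·V_pre/V_post
V_post = 33.2 − 4.1·(76/60) = 28.0067
SG_post = 1 + (1.049 − 1)·33.2/28.0067

1.0581


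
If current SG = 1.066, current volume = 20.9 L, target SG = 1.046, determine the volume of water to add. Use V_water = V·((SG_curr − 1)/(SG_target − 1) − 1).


V_water = 20.9·((1.066 − 1)/(1.046 − 1) − 1)

9.0870 L


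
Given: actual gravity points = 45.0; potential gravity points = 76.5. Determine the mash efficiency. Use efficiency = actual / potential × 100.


efficiency = 45.0 / 76.5 × 100

58.8235 %


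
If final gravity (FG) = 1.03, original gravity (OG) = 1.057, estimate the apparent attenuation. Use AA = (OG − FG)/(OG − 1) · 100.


AA = (1.057 − 1.03)/(1.057 − 1) · 100

47.3684 %


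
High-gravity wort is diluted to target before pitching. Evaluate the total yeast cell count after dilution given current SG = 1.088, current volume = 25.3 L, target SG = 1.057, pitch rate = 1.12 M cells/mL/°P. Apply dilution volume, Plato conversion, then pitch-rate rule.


V_w = V·((SG_c−1)/(SG_t−1)−1);  °P = 259 − 259/SG_t;  cells = rate·(V+V_w)·°P
V_w = 25.3·((1.088−1)/(1.057−1)−1) = 13.7596
V_final = 25.3 + 13.7596 = 39.0596
°P = 259 − 259/1.057 = 13.9669
cells = 1.12·39.0596·13.9669

611.0067 billion cells


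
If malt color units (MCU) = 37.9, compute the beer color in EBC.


SRM = 1.4922·MCU^0.6859;  EBC = SRM·1.97
SRM = 1.4922·37.9^0.6859 = 18.0558
EBC = 18.0558·1.97

35.5698 EBC


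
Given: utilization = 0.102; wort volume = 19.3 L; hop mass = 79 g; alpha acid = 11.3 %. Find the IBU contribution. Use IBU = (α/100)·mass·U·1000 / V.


IBU = (11.3/100)·79·0.102·1000 / 19.3

47.1790 IBU


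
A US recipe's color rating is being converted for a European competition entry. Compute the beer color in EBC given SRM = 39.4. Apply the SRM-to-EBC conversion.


EBC = SRM · 1.97
EBC = 39.4 · 1.97

77.6180 EBC


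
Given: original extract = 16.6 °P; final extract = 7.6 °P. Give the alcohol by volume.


SG = 259/(259 − P);  ABV = (OG − FG)·131.25
OG = 259/(259 − 16.6) = 1.0685
FG = 259/(259 − 7.6) = 1.0302
ABV = (1.0685 − 1.0302)·131.25

5.0205 % ABV


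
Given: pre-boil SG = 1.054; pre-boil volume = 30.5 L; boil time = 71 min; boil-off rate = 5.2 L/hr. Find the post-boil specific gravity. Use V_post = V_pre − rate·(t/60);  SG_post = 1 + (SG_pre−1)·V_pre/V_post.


V_post = 30.5 − 5.2·(71/60) = 24.3467
SG_post = 1 + (1.054 − 1)·30.5/24.3467

1.0676


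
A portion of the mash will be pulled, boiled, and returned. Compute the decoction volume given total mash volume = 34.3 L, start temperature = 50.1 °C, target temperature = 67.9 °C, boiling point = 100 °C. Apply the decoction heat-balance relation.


V_dec = V_total·(T_target − T_start)/(T_boil − T_start)
V_dec = 34.3·(67.9 − 50.1)/(100 − 50.1)

12.2353 L


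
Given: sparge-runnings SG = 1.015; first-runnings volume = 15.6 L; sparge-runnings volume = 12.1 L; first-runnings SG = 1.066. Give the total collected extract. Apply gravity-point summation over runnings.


total = Σ (SG_i − 1)·1000·V_i
first = (1.066 − 1)·1000·15.6 = 1029.6000
sparge = (1.015 − 1)·1000·12.1 = 181.5000
total = 1029.6000 + 181.5000

1211.1000 gravity·L


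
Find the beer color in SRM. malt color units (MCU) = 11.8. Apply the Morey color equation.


SRM = 1.4922 · MCU^0.6859
SRM = 1.4922 · 11.8^0.6859

8.1102 SRM


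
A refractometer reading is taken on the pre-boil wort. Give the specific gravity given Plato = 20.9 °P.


SG = 259/(259 − P)
SG = 259/(259 − 20.9)

1.0878


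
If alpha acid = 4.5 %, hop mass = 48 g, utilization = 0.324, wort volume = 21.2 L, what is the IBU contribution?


IBU = (α/100)·mass·U·1000 / V
IBU = (4.5/100)·48·0.324·1000 / 21.2

33.0113 IBU


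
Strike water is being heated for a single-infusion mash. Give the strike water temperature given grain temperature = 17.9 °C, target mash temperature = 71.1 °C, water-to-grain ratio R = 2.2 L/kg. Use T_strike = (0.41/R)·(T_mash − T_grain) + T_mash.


T_strike = (0.41/2.2)·(71.1 − 17.9) + 71.1

81.0145 °C


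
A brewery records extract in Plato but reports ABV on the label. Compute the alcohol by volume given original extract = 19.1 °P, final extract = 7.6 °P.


SG = 259/(259 − P);  ABV = (OG − FG)·131.25
OG = 259/(259 − 19.1) = 1.0796
FG = 259/(259 − 7.6) = 1.0302
ABV = (1.0796 − 1.0302)·131.25

6.4819 % ABV


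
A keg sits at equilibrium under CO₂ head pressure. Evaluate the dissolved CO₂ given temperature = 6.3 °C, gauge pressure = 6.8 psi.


vols = (P + 14.695)·(0.01821 + 0.09011·e^(−0.04·T))
vols = (6.8 + 14.695)·(0.01821 + 0.09011·e^(−0.04·6.3))

1.8969 volumes


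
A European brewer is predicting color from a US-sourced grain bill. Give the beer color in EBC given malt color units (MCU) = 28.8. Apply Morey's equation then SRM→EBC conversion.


SRM = 1.4922·MCU^0.6859;  EBC = SRM·1.97
SRM = 1.4922·28.8^0.6859 = 14.9563
EBC = 14.9563·1.97

29.4639 EBC


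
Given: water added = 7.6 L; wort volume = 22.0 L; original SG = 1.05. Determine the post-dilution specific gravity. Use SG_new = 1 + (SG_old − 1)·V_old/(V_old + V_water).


pts = (1.05 − 1)·1000·22.0/(22.0 + 7.6) = 37.1622
SG_new = 1 + 37.1622/1000

1.0372


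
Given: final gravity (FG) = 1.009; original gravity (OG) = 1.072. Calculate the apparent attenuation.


AA = (OG − FG)/(OG − 1) · 100
AA = (1.072 − 1.009)/(1.072 − 1) · 100

87.5000 %


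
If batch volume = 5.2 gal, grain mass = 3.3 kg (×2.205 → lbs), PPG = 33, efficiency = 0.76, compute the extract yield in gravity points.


points = lbs × PPG × eff / vol
lbs = 3.3 × 2.205 = 7.2765
points = 7.2765 × 33 × 0.76 / 5.2

35.0951 points


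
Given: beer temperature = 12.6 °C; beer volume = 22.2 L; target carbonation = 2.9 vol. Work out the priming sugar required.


residual = 14.695·(0.01821 + 0.09011·e^(−0.04·T));  sugar = (target − residual)·4.0·V
residual = 14.695·(0.01821 + 0.09011·e^(−0.04·12.6)) = 1.0675
sugar = (2.9 − 1.0675)·4.0·22.2

162.7227 g


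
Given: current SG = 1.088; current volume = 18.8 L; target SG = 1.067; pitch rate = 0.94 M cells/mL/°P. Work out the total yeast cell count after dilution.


V_w = V·((SG_c−1)/(SG_t−1)−1);  °P = 259 − 259/SG_t;  cells = rate·(V+V_w)·°P
V_w = 18.8·((1.088−1)/(1.067−1)−1) = 5.8925
V_final = 18.8 + 5.8925 = 24.6925
°P = 259 − 259/1.067 = 16.2634
cells = 0.94·24.6925·16.2634

377.4885 billion cells


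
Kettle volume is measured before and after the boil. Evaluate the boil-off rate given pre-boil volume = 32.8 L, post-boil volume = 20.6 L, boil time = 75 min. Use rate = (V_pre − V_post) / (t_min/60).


rate = (32.8 − 20.6) / (75/60)

9.7600 L/hr


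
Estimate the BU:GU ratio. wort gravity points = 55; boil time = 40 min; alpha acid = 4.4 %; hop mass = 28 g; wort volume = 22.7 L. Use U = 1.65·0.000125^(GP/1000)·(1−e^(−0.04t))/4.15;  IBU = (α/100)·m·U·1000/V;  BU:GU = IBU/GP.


U = 1.65·0.000125^(55/1000)·(1−e^(−0.04·40))/4.15 = 0.1936
IBU = (4.4/100)·28·0.1936·1000/22.7 = 10.5053
BU:GU = 10.5053/55

0.1910


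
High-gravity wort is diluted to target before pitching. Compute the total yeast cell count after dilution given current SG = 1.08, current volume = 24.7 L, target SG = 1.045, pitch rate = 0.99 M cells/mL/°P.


V_w = V·((SG_c−1)/(SG_t−1)−1);  °P = 259 − 259/SG_t;  cells = rate·(V+V_w)·°P
V_w = 24.7·((1.08−1)/(1.045−1)−1) = 19.2111
V_final = 24.7 + 19.2111 = 43.9111
°P = 259 − 259/1.045 = 11.1531
cells = 0.99·43.9111·11.1531

484.8480 billion cells


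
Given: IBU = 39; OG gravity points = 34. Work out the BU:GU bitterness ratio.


BU:GU = IBU / OG_points
BU:GU = 39 / 34

1.1471


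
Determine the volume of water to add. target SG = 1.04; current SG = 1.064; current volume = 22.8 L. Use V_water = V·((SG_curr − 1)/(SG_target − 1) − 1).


V_water = 22.8·((1.064 − 1)/(1.04 − 1) − 1)

13.6800 L


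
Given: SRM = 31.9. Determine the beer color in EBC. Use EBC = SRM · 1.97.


EBC = 31.9 · 1.97

62.8430 EBC


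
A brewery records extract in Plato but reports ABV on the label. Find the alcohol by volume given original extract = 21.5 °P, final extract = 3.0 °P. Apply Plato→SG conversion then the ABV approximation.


SG = 259/(259 − P);  ABV = (OG − FG)·131.25
OG = 259/(259 − 21.5) = 1.0905
FG = 259/(259 − 3.0) = 1.0117
ABV = (1.0905 − 1.0117)·131.25

10.3435 % ABV


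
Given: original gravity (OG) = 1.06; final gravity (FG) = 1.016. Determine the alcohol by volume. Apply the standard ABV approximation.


ABV = (OG − FG) · 131.25
ABV = (1.06 − 1.016) · 131.25

5.7750 % ABV


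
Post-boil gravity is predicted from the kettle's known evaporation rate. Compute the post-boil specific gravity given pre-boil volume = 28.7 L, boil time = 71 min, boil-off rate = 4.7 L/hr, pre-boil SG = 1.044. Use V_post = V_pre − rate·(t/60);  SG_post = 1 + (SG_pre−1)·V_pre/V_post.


V_post = 28.7 − 4.7·(71/60) = 23.1383
SG_post = 1 + (1.044 − 1)·28.7/23.1383

1.0546


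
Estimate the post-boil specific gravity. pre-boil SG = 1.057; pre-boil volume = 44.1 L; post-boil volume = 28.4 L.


SG_post = 1 + (SG_pre − 1)·V_pre/V_post
pts_pre = (1.057 − 1)·1000 = 57.0000
pts_post = 57.0000·44.1/28.4 = 88.5106
SG_post = 1 + 88.5106/1000

1.0885


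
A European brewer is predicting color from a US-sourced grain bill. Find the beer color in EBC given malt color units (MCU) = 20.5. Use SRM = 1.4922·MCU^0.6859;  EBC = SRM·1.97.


SRM = 1.4922·20.5^0.6859 = 11.8457
EBC = 11.8457·1.97

23.3359 EBC


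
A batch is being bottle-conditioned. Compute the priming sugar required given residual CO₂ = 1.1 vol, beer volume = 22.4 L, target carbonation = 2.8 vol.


sugar = (target − residual)·4.0·V
sugar = (2.8 − 1.1)·4.0·22.4

152.3200 g


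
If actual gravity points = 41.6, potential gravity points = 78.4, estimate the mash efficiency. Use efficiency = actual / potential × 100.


efficiency = 41.6 / 78.4 × 100

53.0612 %


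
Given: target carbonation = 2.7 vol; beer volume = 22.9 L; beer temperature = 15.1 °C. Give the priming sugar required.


residual = 14.695·(0.01821 + 0.09011·e^(−0.04·T));  sugar = (target − residual)·4.0·V
residual = 14.695·(0.01821 + 0.09011·e^(−0.04·15.1)) = 0.9914
sugar = (2.7 − 0.9914)·4.0·22.9

156.5066 g


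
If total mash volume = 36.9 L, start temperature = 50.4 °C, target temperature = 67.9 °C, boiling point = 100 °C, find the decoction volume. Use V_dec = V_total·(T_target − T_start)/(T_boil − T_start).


V_dec = 36.9·(67.9 − 50.4)/(100 − 50.4)

13.0192 L


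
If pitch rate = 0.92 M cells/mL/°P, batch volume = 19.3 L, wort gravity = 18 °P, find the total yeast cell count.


cells (billions) = rate · V_L · °P
cells = 0.92 · 19.3 · 18

319.6080 billion cells


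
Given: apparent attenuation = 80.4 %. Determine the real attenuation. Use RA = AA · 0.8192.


RA = 80.4 · 0.8192

65.8637 %


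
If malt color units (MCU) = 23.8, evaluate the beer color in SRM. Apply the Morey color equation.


SRM = 1.4922 · MCU^0.6859
SRM = 1.4922 · 23.8^0.6859

13.1226 SRM


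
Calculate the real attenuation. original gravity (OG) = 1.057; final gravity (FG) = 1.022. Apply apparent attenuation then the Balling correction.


AA = (OG−FG)/(OG−1)·100;  RA = AA·0.8192
AA = (1.057 − 1.022)/(1.057 − 1)·100 = 61.4035
RA = 61.4035·0.8192

50.3018 %


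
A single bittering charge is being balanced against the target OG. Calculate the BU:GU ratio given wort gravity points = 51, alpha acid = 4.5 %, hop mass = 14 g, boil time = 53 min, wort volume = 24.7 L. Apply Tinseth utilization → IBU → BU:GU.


U = 1.65·0.000125^(GP/1000)·(1−e^(−0.04t))/4.15;  IBU = (α/100)·m·U·1000/V;  BU:GU = IBU/GP
U = 1.65·0.000125^(51/1000)·(1−e^(−0.04·53))/4.15 = 0.2212
IBU = (4.5/100)·14·0.2212·1000/24.7 = 5.6427
BU:GU = 5.6427/51

0.1106


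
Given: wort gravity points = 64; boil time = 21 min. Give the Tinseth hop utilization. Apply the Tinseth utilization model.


U = 1.65·0.000125^(GP/1000) · (1 − e^(−0.04·t))/4.15
bigness = 1.65·0.000125^(64/1000) = 0.9283
boil_factor = (1 − e^(−0.04·21))/4.15 = 0.1369
U = 0.9283 · 0.1369

0.1271


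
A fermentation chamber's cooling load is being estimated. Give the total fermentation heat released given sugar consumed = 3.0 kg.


Q = m_sugar · 590 kJ/kg
Q = 3.0 · 590

1770.0000 kJ


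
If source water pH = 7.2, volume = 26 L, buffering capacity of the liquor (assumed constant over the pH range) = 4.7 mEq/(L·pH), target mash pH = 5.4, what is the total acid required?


acid = buffering capacity · (pH_source − pH_target) · V
acid = 4.7 · (7.2 − 5.4) · 26

219.9600 mEq


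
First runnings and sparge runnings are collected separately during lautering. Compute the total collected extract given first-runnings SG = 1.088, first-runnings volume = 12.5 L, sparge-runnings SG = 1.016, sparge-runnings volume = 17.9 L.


total = Σ (SG_i − 1)·1000·V_i
first = (1.088 − 1)·1000·12.5 = 1100.0000
sparge = (1.016 − 1)·1000·17.9 = 286.4000
total = 1100.0000 + 286.4000

1386.4000 gravity·L


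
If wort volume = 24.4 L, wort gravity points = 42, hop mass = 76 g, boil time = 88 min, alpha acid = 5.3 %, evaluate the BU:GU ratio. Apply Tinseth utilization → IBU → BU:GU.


U = 1.65·0.000125^(GP/1000)·(1−e^(−0.04t))/4.15;  IBU = (α/100)·m·U·1000/V;  BU:GU = IBU/GP
U = 1.65·0.000125^(42/1000)·(1−e^(−0.04·88))/4.15 = 0.2645
IBU = (5.3/100)·76·0.2645·1000/24.4 = 43.6673
BU:GU = 43.6673/42

1.0397


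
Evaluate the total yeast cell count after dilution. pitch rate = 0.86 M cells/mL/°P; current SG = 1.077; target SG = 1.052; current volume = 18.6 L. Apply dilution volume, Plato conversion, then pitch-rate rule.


V_w = V·((SG_c−1)/(SG_t−1)−1);  °P = 259 − 259/SG_t;  cells = rate·(V+V_w)·°P
V_w = 18.6·((1.077−1)/(1.052−1)−1) = 8.9423
V_final = 18.6 + 8.9423 = 27.5423
°P = 259 − 259/1.052 = 12.8023
cells = 0.86·27.5423·12.8023

303.2398 billion cells


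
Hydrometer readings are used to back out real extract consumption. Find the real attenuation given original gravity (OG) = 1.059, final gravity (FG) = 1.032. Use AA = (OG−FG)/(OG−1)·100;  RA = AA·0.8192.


AA = (1.059 − 1.032)/(1.059 − 1)·100 = 45.7627
RA = 45.7627·0.8192

37.4888 %


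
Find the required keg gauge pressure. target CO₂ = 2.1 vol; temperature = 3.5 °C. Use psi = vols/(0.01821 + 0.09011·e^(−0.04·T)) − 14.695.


psi = 2.1/(0.01821 + 0.09011·e^(−0.04·3.5)) − 14.695

7.0559 psi


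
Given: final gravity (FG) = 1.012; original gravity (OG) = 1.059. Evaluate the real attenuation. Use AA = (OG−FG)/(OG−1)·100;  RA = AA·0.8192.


AA = (1.059 − 1.012)/(1.059 − 1)·100 = 79.6610
RA = 79.6610·0.8192

65.2583 %


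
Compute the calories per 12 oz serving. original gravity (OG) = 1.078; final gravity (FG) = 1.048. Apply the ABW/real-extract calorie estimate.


ABW = (OG−FG)·131.25·0.79/FG;  °P = 259 − 259/SG (for OG→OE and FG→AE);  RE = 0.1808·OE + 0.8192·AE;  Cal = (6.9·ABW + 4·(RE−0.1))·FG·3.55
ABW = (1.078 − 1.048)·131.25·0.79/1.048 = 2.9682
OE = 259 − 259/1.078 = 18.7403 °P
AE = 259 − 259/1.048 = 11.8626 °P
RE = 0.1808·18.7403 + 0.8192·11.8626 = 13.1061 °P
Cal = (6.9·2.9682 + 4·(13.1061−0.1))·1.048·3.55

269.7460 kcal


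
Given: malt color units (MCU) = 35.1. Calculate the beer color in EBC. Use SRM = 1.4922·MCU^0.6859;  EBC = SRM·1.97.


SRM = 1.4922·35.1^0.6859 = 17.1298
EBC = 17.1298·1.97

33.7458 EBC


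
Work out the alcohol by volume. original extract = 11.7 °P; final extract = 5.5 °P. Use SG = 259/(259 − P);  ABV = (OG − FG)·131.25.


OG = 259/(259 − 11.7) = 1.0473
FG = 259/(259 − 5.5) = 1.0217
ABV = (1.0473 − 1.0217)·131.25

3.3619 % ABV


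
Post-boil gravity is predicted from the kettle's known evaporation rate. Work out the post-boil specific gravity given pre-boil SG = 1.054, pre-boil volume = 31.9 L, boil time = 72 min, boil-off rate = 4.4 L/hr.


V_post = V_pre − rate·(t/60);  SG_post = 1 + (SG_pre−1)·V_pre/V_post
V_post = 31.9 − 4.4·(72/60) = 26.6200
SG_post = 1 + (1.054 − 1)·31.9/26.6200

1.0647


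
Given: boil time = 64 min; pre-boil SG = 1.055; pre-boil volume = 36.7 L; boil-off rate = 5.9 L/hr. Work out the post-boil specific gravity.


V_post = V_pre − rate·(t/60);  SG_post = 1 + (SG_pre−1)·V_pre/V_post
V_post = 36.7 − 5.9·(64/60) = 30.4067
SG_post = 1 + (1.055 − 1)·36.7/30.4067

1.0664


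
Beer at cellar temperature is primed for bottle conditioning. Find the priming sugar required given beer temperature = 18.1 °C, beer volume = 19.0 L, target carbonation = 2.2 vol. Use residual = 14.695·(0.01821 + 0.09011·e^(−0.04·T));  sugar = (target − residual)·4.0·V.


residual = 14.695·(0.01821 + 0.09011·e^(−0.04·18.1)) = 0.9096
sugar = (2.2 − 0.9096)·4.0·19.0

98.0731 g


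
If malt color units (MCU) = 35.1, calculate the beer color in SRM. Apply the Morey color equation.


SRM = 1.4922 · MCU^0.6859
SRM = 1.4922 · 35.1^0.6859

17.1298 SRM


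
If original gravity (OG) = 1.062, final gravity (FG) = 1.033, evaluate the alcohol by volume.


ABV = (OG − FG) · 131.25
ABV = (1.062 − 1.033) · 131.25

3.8063 % ABV


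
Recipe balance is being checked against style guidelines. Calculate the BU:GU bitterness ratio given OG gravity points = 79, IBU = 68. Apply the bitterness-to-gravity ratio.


BU:GU = IBU / OG_points
BU:GU = 68 / 79

0.8608


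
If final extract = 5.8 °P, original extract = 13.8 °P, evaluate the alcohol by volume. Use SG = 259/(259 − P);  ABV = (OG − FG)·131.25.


OG = 259/(259 − 13.8) = 1.0563
FG = 259/(259 − 5.8) = 1.0229
ABV = (1.0563 − 1.0229)·131.25

4.3803 % ABV


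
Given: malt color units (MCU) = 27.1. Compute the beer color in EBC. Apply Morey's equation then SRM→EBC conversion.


SRM = 1.4922·MCU^0.6859;  EBC = SRM·1.97
SRM = 1.4922·27.1^0.6859 = 14.3450
EBC = 14.3450·1.97

28.2597 EBC


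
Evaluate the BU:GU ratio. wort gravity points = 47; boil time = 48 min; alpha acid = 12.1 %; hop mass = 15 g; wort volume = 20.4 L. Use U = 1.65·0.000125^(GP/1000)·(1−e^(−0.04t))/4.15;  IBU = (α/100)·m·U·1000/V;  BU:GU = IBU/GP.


U = 1.65·0.000125^(47/1000)·(1−e^(−0.04·48))/4.15 = 0.2224
IBU = (12.1/100)·15·0.2224·1000/20.4 = 19.7873
BU:GU = 19.7873/47

0.4210


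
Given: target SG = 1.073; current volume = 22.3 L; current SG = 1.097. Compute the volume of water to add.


V_water = V·((SG_curr − 1)/(SG_target − 1) − 1)
V_water = 22.3·((1.097 − 1)/(1.073 − 1) − 1)

7.3315 L


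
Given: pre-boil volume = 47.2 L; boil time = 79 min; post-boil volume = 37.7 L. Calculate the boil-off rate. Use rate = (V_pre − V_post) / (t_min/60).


rate = (47.2 − 37.7) / (79/60)

7.2152 L/hr


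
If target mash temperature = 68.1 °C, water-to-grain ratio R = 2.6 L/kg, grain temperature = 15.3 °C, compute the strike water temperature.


T_strike = (0.41/R)·(T_mash − T_grain) + T_mash
T_strike = (0.41/2.6)·(68.1 − 15.3) + 68.1

76.4262 °C


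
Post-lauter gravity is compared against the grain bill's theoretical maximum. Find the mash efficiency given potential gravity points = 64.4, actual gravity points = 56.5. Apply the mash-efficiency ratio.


efficiency = actual / potential × 100
efficiency = 56.5 / 64.4 × 100

87.7329 %


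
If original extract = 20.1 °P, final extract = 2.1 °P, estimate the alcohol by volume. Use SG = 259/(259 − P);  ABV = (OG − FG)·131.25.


OG = 259/(259 − 20.1) = 1.0841
FG = 259/(259 − 2.1) = 1.0082
ABV = (1.0841 − 1.0082)·131.25

9.9699 % ABV


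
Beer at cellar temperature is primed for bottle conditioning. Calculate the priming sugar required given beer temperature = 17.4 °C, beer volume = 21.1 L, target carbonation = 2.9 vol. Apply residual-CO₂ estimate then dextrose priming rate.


residual = 14.695·(0.01821 + 0.09011·e^(−0.04·T));  sugar = (target − residual)·4.0·V
residual = 14.695·(0.01821 + 0.09011·e^(−0.04·17.4)) = 0.9278
sugar = (2.9 − 0.9278)·4.0·21.1

166.4543 g


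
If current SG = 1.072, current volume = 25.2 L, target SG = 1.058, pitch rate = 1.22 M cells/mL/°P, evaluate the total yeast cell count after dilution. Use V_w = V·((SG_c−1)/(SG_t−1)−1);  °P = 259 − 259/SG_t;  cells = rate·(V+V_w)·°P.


V_w = 25.2·((1.072−1)/(1.058−1)−1) = 6.0828
V_final = 25.2 + 6.0828 = 31.2828
°P = 259 − 259/1.058 = 14.1985
cells = 1.22·31.2828·14.1985

541.8848 billion cells


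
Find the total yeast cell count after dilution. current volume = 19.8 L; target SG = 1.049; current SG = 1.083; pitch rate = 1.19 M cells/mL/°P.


V_w = V·((SG_c−1)/(SG_t−1)−1);  °P = 259 − 259/SG_t;  cells = rate·(V+V_w)·°P
V_w = 19.8·((1.083−1)/(1.049−1)−1) = 13.7388
V_final = 19.8 + 13.7388 = 33.5388
°P = 259 − 259/1.049 = 12.0982
cells = 1.19·33.5388·12.0982

482.8525 billion cells


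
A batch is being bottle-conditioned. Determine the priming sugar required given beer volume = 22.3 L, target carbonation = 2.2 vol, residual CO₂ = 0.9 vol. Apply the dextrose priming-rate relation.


sugar = (target − residual)·4.0·V
sugar = (2.2 − 0.9)·4.0·22.3

115.9600 g


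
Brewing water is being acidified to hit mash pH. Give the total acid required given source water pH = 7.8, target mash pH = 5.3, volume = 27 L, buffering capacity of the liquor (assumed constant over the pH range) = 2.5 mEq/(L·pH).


acid = buffering capacity · (pH_source − pH_target) · V
acid = 2.5 · (7.8 − 5.3) · 27

168.7500 mEq


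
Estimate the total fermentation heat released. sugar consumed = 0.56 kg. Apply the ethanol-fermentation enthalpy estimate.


Q = m_sugar · 590 kJ/kg
Q = 0.56 · 590

330.4000 kJ


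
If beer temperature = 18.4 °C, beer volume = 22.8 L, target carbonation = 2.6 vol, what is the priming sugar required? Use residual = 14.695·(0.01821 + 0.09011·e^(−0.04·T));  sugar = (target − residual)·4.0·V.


residual = 14.695·(0.01821 + 0.09011·e^(−0.04·18.4)) = 0.9019
sugar = (2.6 − 0.9019)·4.0·22.8

154.8661 g


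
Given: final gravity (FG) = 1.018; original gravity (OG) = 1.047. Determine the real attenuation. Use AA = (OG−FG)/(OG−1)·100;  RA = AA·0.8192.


AA = (1.047 − 1.018)/(1.047 − 1)·100 = 61.7021
RA = 61.7021·0.8192

50.5464 %


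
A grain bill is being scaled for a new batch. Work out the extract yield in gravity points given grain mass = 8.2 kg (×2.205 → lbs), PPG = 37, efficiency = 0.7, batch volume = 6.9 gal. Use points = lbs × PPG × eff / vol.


lbs = 8.2 × 2.205 = 18.0810
points = 18.0810 × 37 × 0.7 / 6.9

67.8693 points


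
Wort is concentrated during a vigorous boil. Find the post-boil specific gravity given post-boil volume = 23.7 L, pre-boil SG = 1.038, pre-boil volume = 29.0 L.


SG_post = 1 + (SG_pre − 1)·V_pre/V_post
pts_pre = (1.038 − 1)·1000 = 38.0000
pts_post = 38.0000·29.0/23.7 = 46.4979
SG_post = 1 + 46.4979/1000

1.0465


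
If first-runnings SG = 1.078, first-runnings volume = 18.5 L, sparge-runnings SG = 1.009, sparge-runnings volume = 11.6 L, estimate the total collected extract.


total = Σ (SG_i − 1)·1000·V_i
first = (1.078 − 1)·1000·18.5 = 1443.0000
sparge = (1.009 − 1)·1000·11.6 = 104.4000
total = 1443.0000 + 104.4000

1547.4000 gravity·L


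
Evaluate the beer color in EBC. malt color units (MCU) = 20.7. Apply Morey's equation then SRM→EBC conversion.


SRM = 1.4922·MCU^0.6859;  EBC = SRM·1.97
SRM = 1.4922·20.7^0.6859 = 11.9248
EBC = 11.9248·1.97

23.4919 EBC


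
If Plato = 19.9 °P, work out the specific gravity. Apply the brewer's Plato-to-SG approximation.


SG = 259/(259 − P)
SG = 259/(259 − 19.9)

1.0832


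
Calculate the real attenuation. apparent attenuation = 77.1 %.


RA = AA · 0.8192
RA = 77.1 · 0.8192

63.1603 %


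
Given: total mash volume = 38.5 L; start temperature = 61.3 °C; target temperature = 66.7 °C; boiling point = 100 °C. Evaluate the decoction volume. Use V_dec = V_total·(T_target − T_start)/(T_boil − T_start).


V_dec = 38.5·(66.7 − 61.3)/(100 − 61.3)

5.3721 L


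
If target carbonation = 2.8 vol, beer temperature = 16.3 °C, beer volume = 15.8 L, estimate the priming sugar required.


residual = 14.695·(0.01821 + 0.09011·e^(−0.04·T));  sugar = (target − residual)·4.0·V
residual = 14.695·(0.01821 + 0.09011·e^(−0.04·16.3)) = 0.9575
sugar = (2.8 − 0.9575)·4.0·15.8

116.4466 g


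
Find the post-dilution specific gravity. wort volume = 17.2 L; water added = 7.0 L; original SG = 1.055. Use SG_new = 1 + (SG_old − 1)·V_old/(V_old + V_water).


pts = (1.055 − 1)·1000·17.2/(17.2 + 7.0) = 39.0909
SG_new = 1 + 39.0909/1000

1.0391


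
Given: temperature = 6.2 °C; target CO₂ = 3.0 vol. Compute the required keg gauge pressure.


psi = vols/(0.01821 + 0.09011·e^(−0.04·T)) − 14.695
psi = 3.0/(0.01821 + 0.09011·e^(−0.04·6.2)) − 14.695

19.1925 psi


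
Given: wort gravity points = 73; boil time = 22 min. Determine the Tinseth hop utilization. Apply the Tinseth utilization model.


U = 1.65·0.000125^(GP/1000) · (1 − e^(−0.04·t))/4.15
bigness = 1.65·0.000125^(73/1000) = 0.8562
boil_factor = (1 − e^(−0.04·22))/4.15 = 0.1410
U = 0.8562 · 0.1410

0.1207


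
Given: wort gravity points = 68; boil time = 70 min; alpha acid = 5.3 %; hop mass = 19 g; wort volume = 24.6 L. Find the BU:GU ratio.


U = 1.65·0.000125^(GP/1000)·(1−e^(−0.04t))/4.15;  IBU = (α/100)·m·U·1000/V;  BU:GU = IBU/GP
U = 1.65·0.000125^(68/1000)·(1−e^(−0.04·70))/4.15 = 0.2027
IBU = (5.3/100)·19·0.2027·1000/24.6 = 8.2961
BU:GU = 8.2961/68

0.1220


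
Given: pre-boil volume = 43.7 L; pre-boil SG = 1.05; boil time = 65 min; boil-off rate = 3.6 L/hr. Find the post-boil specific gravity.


V_post = V_pre − rate·(t/60);  SG_post = 1 + (SG_pre−1)·V_pre/V_post
V_post = 43.7 − 3.6·(65/60) = 39.8000
SG_post = 1 + (1.05 − 1)·43.7/39.8000

1.0549


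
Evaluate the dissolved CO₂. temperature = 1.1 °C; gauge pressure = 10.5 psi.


vols = (P + 14.695)·(0.01821 + 0.09011·e^(−0.04·T))
vols = (10.5 + 14.695)·(0.01821 + 0.09011·e^(−0.04·1.1))

2.6314 volumes


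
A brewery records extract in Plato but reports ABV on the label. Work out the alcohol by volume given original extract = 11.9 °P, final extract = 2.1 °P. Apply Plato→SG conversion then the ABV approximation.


SG = 259/(259 − P);  ABV = (OG − FG)·131.25
OG = 259/(259 − 11.9) = 1.0482
FG = 259/(259 − 2.1) = 1.0082
ABV = (1.0482 − 1.0082)·131.25

5.2479 % ABV


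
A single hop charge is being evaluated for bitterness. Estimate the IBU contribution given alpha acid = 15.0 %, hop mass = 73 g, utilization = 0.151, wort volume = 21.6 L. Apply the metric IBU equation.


IBU = (α/100)·mass·U·1000 / V
IBU = (15.0/100)·73·0.151·1000 / 21.6

76.5486 IBU


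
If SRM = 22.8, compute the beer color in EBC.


EBC = SRM · 1.97
EBC = 22.8 · 1.97

44.9160 EBC


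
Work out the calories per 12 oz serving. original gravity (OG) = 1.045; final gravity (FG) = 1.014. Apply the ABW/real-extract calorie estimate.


ABW = (OG−FG)·131.25·0.79/FG;  °P = 259 − 259/SG (for OG→OE and FG→AE);  RE = 0.1808·OE + 0.8192·AE;  Cal = (6.9·ABW + 4·(RE−0.1))·FG·3.55
ABW = (1.045 − 1.014)·131.25·0.79/1.014 = 3.1699
OE = 259 − 259/1.045 = 11.1531 °P
AE = 259 − 259/1.014 = 3.5759 °P
RE = 0.1808·11.1531 + 0.8192·3.5759 = 4.9459 °P
Cal = (6.9·3.1699 + 4·(4.9459−0.1))·1.014·3.55

148.5096 kcal


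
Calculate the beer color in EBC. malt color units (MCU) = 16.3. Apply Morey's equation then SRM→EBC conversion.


SRM = 1.4922·MCU^0.6859;  EBC = SRM·1.97
SRM = 1.4922·16.3^0.6859 = 10.1220
EBC = 10.1220·1.97

19.9403 EBC


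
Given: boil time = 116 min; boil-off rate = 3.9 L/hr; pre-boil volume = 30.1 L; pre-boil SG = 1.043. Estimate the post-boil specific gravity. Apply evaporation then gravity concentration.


V_post = V_pre − rate·(t/60);  SG_post = 1 + (SG_pre−1)·V_pre/V_post
V_post = 30.1 − 3.9·(116/60) = 22.5600
SG_post = 1 + (1.043 − 1)·30.1/22.5600

1.0574


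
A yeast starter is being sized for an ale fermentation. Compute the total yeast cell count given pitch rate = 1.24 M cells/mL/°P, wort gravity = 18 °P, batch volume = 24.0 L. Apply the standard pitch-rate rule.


cells (billions) = rate · V_L · °P
cells = 1.24 · 24.0 · 18

535.6800 billion cells


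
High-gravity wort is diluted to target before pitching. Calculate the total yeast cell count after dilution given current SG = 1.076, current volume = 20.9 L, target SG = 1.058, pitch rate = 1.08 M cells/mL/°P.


V_w = V·((SG_c−1)/(SG_t−1)−1);  °P = 259 − 259/SG_t;  cells = rate·(V+V_w)·°P
V_w = 20.9·((1.076−1)/(1.058−1)−1) = 6.4862
V_final = 20.9 + 6.4862 = 27.3862
°P = 259 − 259/1.058 = 14.1985
cells = 1.08·27.3862·14.1985

419.9501 billion cells


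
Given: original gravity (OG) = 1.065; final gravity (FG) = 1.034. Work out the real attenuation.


AA = (OG−FG)/(OG−1)·100;  RA = AA·0.8192
AA = (1.065 − 1.034)/(1.065 − 1)·100 = 47.6923
RA = 47.6923·0.8192

39.0695 %


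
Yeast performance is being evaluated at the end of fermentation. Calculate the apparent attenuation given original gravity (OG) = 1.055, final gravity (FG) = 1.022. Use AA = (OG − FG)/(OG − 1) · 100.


AA = (1.055 − 1.022)/(1.055 − 1) · 100

60.0000 %


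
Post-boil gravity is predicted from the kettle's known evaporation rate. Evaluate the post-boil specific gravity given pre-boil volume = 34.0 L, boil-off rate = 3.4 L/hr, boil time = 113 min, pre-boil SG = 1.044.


V_post = V_pre − rate·(t/60);  SG_post = 1 + (SG_pre−1)·V_pre/V_post
V_post = 34.0 − 3.4·(113/60) = 27.5967
SG_post = 1 + (1.044 − 1)·34.0/27.5967

1.0542


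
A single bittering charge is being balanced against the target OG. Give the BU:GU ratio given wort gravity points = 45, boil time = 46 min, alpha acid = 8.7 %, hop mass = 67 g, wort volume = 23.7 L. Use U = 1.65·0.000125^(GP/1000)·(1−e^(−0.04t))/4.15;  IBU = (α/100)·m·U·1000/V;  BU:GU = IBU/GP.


U = 1.65·0.000125^(45/1000)·(1−e^(−0.04·46))/4.15 = 0.2232
IBU = (8.7/100)·67·0.2232·1000/23.7 = 54.8950
BU:GU = 54.8950/45

1.2199


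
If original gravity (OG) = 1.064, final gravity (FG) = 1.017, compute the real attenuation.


AA = (OG−FG)/(OG−1)·100;  RA = AA·0.8192
AA = (1.064 − 1.017)/(1.064 − 1)·100 = 73.4375
RA = 73.4375·0.8192

60.1600 %


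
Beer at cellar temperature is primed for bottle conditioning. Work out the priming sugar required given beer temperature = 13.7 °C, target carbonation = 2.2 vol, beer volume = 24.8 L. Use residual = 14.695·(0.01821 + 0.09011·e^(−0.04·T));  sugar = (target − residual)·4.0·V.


residual = 14.695·(0.01821 + 0.09011·e^(−0.04·13.7)) = 1.0331
sugar = (2.2 − 1.0331)·4.0·24.8

115.7562 g


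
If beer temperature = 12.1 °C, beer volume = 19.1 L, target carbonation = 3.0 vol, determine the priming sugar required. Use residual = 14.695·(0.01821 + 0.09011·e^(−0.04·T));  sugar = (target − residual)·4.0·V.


residual = 14.695·(0.01821 + 0.09011·e^(−0.04·12.1)) = 1.0837
sugar = (3.0 − 1.0837)·4.0·19.1

146.4055 g


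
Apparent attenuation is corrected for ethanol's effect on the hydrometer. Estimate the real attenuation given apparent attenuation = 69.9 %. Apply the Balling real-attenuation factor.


RA = AA · 0.8192
RA = 69.9 · 0.8192

57.2621 %


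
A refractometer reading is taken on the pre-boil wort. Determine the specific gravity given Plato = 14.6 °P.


SG = 259/(259 − P)
SG = 259/(259 − 14.6)

1.0597


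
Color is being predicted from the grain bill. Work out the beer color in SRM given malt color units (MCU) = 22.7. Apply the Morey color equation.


SRM = 1.4922 · MCU^0.6859
SRM = 1.4922 · 22.7^0.6859

12.7036 SRM


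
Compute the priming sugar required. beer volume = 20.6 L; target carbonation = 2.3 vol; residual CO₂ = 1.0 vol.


sugar = (target − residual)·4.0·V
sugar = (2.3 − 1.0)·4.0·20.6

107.1200 g


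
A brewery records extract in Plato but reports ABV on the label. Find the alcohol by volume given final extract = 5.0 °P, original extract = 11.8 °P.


SG = 259/(259 − P);  ABV = (OG − FG)·131.25
OG = 259/(259 − 11.8) = 1.0477
FG = 259/(259 − 5.0) = 1.0197
ABV = (1.0477 − 1.0197)·131.25

3.6815 % ABV


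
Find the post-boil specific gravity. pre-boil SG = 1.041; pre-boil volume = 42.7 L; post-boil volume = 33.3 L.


SG_post = 1 + (SG_pre − 1)·V_pre/V_post
pts_pre = (1.041 − 1)·1000 = 41.0000
pts_post = 41.0000·42.7/33.3 = 52.5736
SG_post = 1 + 52.5736/1000

1.0526


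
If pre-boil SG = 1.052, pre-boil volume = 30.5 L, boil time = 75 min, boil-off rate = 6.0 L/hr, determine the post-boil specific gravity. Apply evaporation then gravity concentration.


V_post = V_pre − rate·(t/60);  SG_post = 1 + (SG_pre−1)·V_pre/V_post
V_post = 30.5 − 6.0·(75/60) = 23.0000
SG_post = 1 + (1.052 − 1)·30.5/23.0000

1.0690


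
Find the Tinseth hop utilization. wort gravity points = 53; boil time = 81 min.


U = 1.65·0.000125^(GP/1000) · (1 − e^(−0.04·t))/4.15
bigness = 1.65·0.000125^(53/1000) = 1.0248
boil_factor = (1 − e^(−0.04·81))/4.15 = 0.2315
U = 1.0248 · 0.2315

0.2373


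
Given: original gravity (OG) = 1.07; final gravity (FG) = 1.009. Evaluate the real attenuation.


AA = (OG−FG)/(OG−1)·100;  RA = AA·0.8192
AA = (1.07 − 1.009)/(1.07 − 1)·100 = 87.1429
RA = 87.1429·0.8192

71.3874 %


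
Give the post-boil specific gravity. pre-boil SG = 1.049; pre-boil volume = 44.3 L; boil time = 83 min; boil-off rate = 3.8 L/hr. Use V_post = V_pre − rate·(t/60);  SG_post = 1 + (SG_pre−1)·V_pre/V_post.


V_post = 44.3 − 3.8·(83/60) = 39.0433
SG_post = 1 + (1.049 − 1)·44.3/39.0433

1.0556


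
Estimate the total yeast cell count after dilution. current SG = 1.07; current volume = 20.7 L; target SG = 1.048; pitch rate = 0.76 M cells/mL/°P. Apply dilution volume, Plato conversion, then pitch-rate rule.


V_w = V·((SG_c−1)/(SG_t−1)−1);  °P = 259 − 259/SG_t;  cells = rate·(V+V_w)·°P
V_w = 20.7·((1.07−1)/(1.048−1)−1) = 9.4875
V_final = 20.7 + 9.4875 = 30.1875
°P = 259 − 259/1.048 = 11.8626
cells = 0.76·30.1875·11.8626

272.1576 billion cells
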